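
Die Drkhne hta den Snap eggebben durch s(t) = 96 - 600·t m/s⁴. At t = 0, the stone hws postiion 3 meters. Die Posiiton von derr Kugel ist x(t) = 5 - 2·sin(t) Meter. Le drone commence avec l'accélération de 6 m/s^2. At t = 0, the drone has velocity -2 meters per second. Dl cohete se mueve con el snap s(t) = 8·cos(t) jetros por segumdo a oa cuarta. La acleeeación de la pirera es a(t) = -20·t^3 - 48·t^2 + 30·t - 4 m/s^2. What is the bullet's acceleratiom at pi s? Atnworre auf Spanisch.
Debemos derivar nuestra ecuación de la posición x(t) = 5 - 2·sin(t) 2 veces. Derivando la posición, obtenemos la velocidad: v(t) = -2·cos(t). Derivando la velocidad, obtenemos la aceleración: a(t) = 2·sin(t). Tenemos la aceleración a(t) = 2·sin(t). Sustituyendo t = pi: a(pi) = 0.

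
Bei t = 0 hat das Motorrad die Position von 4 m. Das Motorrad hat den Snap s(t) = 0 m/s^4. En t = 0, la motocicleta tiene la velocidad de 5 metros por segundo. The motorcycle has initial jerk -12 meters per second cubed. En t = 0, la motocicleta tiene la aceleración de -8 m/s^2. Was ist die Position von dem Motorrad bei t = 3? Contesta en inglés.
To find the answer, we compute 4 integrals of s(t) = 0. The integral of snap, with j(0) = -12, gives jerk: j(t) = -12. The antiderivative of jerk is acceleration. Using a(0) = -8, we get a(t) = -12·t - 8. The integral of acceleration, with v(0) = 5, gives velocity: v(t) = -6·t^2 - 8·t + 5. Integrating velocity and using the initial condition x(0) = 4, we get x(t) = -2·t^3 - 4·t^2 + 5·t + 4. We have position x(t) = -2·t^3 - 4·t^2 + 5·t + 4. Substituting t = 3: x(3) = -71.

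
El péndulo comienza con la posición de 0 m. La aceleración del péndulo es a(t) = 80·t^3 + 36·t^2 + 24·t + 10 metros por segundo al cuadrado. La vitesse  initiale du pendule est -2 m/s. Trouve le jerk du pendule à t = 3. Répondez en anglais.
To solve this, we need to take 1 derivative of our acceleration equation a(t) = 80·t^3 + 36·t^2 + 24·t + 10. Taking d/dt of a(t), we find j(t) = 240·t^2 + 72·t + 24. From the given jerk equation j(t) = 240·t^2 + 72·t + 24, we substitute t = 3 to get j = 2400.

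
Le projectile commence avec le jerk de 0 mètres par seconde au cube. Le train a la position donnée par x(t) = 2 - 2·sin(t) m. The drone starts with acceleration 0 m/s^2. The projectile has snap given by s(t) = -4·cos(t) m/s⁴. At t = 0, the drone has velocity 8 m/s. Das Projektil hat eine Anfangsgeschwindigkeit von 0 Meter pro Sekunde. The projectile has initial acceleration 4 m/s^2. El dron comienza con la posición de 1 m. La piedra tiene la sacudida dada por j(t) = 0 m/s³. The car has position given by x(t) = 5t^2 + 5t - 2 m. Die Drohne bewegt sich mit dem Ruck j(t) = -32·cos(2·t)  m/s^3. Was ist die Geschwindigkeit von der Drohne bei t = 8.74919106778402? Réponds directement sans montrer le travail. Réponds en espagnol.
La velocidad en t = 8.74919106778402 es v = 1.74288996877220.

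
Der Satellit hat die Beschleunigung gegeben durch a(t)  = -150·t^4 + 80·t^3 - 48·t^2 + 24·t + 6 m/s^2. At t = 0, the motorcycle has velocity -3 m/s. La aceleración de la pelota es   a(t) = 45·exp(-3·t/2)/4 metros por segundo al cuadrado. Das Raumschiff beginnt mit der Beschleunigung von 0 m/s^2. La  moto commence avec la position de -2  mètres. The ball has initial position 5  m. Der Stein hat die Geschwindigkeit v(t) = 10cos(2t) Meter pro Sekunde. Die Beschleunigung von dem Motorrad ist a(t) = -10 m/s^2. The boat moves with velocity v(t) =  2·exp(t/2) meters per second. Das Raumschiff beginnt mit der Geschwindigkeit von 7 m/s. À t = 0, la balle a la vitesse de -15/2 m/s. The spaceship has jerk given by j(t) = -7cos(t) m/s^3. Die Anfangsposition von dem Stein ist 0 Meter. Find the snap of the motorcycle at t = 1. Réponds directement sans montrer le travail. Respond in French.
s(1) = 0.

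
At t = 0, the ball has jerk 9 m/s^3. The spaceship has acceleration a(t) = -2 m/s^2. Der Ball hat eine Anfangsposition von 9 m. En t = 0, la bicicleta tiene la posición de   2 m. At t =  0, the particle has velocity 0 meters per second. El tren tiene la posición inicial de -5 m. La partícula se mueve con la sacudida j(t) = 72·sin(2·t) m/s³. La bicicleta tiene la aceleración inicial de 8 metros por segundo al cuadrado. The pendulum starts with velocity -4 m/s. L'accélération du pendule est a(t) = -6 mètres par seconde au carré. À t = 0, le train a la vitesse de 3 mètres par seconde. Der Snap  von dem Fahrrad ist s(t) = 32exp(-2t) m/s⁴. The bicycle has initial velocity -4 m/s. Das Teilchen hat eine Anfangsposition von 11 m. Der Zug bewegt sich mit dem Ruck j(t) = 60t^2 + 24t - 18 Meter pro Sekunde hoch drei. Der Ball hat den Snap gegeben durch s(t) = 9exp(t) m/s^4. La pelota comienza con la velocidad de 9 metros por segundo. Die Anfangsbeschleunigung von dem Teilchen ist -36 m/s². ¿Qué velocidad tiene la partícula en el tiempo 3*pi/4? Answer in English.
To solve this, we need to take 2 integrals of our jerk equation j(t) = 72·sin(2·t). Taking ∫j(t)dt and applying a(0) = -36, we find a(t) = -36·cos(2·t). Finding the integral of a(t) and using v(0) = 0: v(t) = -18·sin(2·t). From the given velocity equation v(t) = -18·sin(2·t), we substitute t = 3*pi/4 to get v = 18.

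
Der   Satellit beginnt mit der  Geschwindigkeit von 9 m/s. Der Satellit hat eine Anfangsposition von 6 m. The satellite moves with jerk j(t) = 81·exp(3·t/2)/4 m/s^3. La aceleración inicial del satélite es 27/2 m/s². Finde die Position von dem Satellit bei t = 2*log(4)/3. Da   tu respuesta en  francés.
En partant du jerk j(t) = 81·exp(3·t/2)/4, nous prenons 3 primitives. La primitive du jerk est l'accélération. En utilisant a(0) = 27/2, nous obtenons a(t) = 27·exp(3·t/2)/2. L'intégrale de l'accélération est la vitesse. En utilisant v(0) = 9, nous obtenons v(t) = 9·exp(3·t/2). La primitive de la vitesse, avec x(0) = 6, donne la position: x(t) = 6·exp(3·t/2). De l'équation de la position x(t) = 6·exp(3·t/2), nous substituons t = 2*log(4)/3 pour obtenir x = 24.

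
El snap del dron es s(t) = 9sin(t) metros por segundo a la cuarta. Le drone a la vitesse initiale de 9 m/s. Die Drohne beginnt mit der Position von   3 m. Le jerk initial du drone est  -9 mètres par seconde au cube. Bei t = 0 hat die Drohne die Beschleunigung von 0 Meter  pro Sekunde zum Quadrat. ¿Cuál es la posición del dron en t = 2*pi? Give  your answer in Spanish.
Partiendo del snap s(t) = 9·sin(t), tomamos 4 integrales. La antiderivada del snap, con j(0) = -9, da la sacudida: j(t) = -9·cos(t). Tomando ∫j(t)dt y aplicando a(0) = 0, encontramos a(t) = -9·sin(t). La antiderivada de la aceleración, con v(0) = 9, da la velocidad: v(t) = 9·cos(t). La antiderivada de la velocidad es la posición. Usando x(0) = 3, obtenemos x(t) = 9·sin(t) + 3. De la ecuación de la posición x(t) = 9·sin(t) + 3, sustituimos t = 2*pi para obtener x = 3.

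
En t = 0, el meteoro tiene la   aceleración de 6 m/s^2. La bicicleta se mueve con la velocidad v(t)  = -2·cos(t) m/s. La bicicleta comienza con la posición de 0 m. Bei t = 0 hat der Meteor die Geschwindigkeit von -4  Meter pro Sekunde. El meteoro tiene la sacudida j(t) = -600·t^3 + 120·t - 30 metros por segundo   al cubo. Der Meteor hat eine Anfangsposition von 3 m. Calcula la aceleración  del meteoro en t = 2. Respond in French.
Nous devons intégrer notre équation du jerk j(t) = -600·t^3 + 120·t - 30 1 fois. En intégrant le jerk et en utilisant la condition initiale a(0) = 6, nous obtenons a(t) = -150·t^4 + 60·t^2 - 30·t + 6. En utilisant a(t) = -150·t^4 + 60·t^2 - 30·t + 6 et en substituant t = 2, nous trouvons a = -2214.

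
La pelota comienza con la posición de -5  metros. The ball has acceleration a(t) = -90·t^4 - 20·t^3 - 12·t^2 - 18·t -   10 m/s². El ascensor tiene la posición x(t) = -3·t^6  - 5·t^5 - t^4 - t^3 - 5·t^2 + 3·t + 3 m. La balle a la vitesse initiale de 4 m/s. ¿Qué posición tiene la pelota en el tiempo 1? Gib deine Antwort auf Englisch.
Starting from acceleration a(t) = -90·t^4 - 20·t^3 - 12·t^2 - 18·t - 10, we take 2 integrals. The integral of acceleration is velocity. Using v(0) = 4, we get v(t) = -18·t^5 - 5·t^4 - 4·t^3 - 9·t^2 - 10·t + 4. Integrating velocity and using the initial condition x(0) = -5, we get x(t) = -3·t^6 - t^5 - t^4 - 3·t^3 - 5·t^2 + 4·t - 5. Using x(t) = -3·t^6 - t^5 - t^4 - 3·t^3 - 5·t^2 + 4·t - 5 and substituting t = 1, we find x = -14.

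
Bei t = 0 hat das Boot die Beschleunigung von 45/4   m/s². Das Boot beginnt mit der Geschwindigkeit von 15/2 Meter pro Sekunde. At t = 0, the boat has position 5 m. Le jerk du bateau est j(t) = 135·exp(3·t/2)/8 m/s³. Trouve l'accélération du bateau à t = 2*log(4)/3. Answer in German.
Um dies zu lösen, müssen wir 1 Stammfunktion unserer Gleichung für den Ruck j(t) = 135·exp(3·t/2)/8 finden. Das Integral von dem Ruck, mit a(0) = 45/4, ergibt die Beschleunigung: a(t) = 45·exp(3·t/2)/4. Mit a(t) = 45·exp(3·t/2)/4 und Einsetzen von t = 2*log(4)/3, finden wir a = 45.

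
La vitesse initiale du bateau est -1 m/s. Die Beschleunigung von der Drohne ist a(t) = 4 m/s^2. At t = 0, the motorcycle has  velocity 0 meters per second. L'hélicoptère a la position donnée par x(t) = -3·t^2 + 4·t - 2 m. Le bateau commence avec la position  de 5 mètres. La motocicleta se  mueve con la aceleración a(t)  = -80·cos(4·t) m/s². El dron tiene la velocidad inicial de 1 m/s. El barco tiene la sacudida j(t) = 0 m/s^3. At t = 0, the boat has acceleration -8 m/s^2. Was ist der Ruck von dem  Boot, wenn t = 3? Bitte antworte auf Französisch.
Nous avons le jerk j(t) = 0. En substituant t = 3: j(3) = 0.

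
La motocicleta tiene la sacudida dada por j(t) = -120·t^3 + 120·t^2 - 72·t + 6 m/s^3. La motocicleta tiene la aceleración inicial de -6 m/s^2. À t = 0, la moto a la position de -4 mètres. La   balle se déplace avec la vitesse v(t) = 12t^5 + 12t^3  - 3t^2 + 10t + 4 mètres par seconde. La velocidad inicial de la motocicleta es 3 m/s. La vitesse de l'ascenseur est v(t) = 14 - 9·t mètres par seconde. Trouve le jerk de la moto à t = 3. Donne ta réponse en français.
De l'équation du jerk j(t) = -120·t^3 + 120·t^2 - 72·t + 6, nous substituons t = 3 pour obtenir j = -2370.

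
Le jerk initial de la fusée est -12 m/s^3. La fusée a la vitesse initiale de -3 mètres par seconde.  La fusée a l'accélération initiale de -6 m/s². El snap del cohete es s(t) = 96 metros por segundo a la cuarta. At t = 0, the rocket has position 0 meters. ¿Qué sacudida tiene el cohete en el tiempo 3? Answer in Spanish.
Necesitamos integrar nuestra ecuación del snap s(t) = 96 1 vez. Tomando ∫s(t)dt y aplicando j(0) = -12, encontramos j(t) = 96·t - 12. Usando j(t) = 96·t - 12 y sustituyendo t = 3, encontramos j = 276.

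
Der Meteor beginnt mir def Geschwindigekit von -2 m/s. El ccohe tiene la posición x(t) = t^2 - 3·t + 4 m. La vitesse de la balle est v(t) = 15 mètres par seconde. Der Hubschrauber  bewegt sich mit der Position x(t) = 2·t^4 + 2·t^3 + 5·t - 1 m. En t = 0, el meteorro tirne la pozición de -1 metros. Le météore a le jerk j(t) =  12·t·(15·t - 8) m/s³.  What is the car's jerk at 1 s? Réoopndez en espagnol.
Para resolver esto, necesitamos tomar 3 derivadas de nuestra ecuación de la posición x(t) = t^2 - 3·t + 4. La derivada de la posición da la velocidad: v(t) = 2·t - 3. La derivada de la velocidad da la aceleración: a(t) = 2. Derivando la aceleración, obtenemos la sacudida: j(t) = 0. Tenemos la sacudida j(t) = 0. Sustituyendo t = 1: j(1) = 0.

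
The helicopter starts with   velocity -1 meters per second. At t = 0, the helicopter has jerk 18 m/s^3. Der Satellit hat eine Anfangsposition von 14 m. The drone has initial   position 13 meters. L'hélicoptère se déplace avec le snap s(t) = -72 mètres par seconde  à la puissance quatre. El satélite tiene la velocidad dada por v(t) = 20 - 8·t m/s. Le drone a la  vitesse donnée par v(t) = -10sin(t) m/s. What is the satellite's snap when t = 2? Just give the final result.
At t = 2, s = 0.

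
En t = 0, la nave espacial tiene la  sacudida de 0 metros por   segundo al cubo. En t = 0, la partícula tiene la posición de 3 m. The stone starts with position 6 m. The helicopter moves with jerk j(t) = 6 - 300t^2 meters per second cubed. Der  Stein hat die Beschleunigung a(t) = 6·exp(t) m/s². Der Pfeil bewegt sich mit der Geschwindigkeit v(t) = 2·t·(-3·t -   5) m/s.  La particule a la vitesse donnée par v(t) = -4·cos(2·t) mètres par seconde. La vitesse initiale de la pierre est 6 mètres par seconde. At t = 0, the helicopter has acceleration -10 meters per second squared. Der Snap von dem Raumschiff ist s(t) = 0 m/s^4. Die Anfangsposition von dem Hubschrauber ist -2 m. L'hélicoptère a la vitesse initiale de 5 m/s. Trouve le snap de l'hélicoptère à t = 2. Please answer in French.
En partant du jerk j(t) = 6 - 300·t^2, nous prenons 1 dérivée. En prenant d/dt de j(t), nous trouvons s(t) = -600·t. Nous avons le snap s(t) = -600·t. En substituant t = 2: s(2) = -1200.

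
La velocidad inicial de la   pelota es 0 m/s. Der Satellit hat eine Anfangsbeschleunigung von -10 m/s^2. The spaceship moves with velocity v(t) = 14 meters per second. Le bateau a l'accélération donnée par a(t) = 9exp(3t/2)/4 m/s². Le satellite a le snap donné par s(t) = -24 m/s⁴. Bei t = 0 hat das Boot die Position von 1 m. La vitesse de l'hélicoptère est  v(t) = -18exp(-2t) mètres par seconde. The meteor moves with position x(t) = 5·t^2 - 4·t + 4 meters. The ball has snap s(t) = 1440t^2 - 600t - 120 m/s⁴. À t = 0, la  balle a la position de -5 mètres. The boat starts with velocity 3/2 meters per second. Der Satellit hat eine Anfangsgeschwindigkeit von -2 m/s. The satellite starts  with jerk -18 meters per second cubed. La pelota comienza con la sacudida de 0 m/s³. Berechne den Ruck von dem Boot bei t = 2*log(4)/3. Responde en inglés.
To solve this, we need to take 1 derivative of our acceleration equation a(t) = 9·exp(3·t/2)/4. Taking d/dt of a(t), we find j(t) = 27·exp(3·t/2)/8. From the given jerk equation j(t) = 27·exp(3·t/2)/8, we substitute t = 2*log(4)/3 to get j = 27/2.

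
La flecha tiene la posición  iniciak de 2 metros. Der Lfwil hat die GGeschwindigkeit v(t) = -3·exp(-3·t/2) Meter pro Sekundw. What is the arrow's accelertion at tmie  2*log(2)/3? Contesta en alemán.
Um dies zu lösen, müssen wir 1 Ableitung unserer Gleichung für die Geschwindigkeit v(t) = -3·exp(-3·t/2) nehmen. Mit d/dt von v(t) finden wir a(t) = 9·exp(-3·t/2)/2. Mit a(t) = 9·exp(-3·t/2)/2 und Einsetzen von t = 2*log(2)/3, finden wir a = 9/4.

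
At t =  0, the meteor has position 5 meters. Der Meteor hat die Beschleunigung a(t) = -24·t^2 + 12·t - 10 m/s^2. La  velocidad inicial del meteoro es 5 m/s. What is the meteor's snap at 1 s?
We must differentiate our acceleration equation a(t) = -24·t^2 + 12·t - 10 2 times. The derivative of acceleration gives jerk: j(t) = 12 - 48·t. The derivative of jerk gives snap: s(t) = -48. We have snap s(t) = -48. Substituting t = 1: s(1) = -48.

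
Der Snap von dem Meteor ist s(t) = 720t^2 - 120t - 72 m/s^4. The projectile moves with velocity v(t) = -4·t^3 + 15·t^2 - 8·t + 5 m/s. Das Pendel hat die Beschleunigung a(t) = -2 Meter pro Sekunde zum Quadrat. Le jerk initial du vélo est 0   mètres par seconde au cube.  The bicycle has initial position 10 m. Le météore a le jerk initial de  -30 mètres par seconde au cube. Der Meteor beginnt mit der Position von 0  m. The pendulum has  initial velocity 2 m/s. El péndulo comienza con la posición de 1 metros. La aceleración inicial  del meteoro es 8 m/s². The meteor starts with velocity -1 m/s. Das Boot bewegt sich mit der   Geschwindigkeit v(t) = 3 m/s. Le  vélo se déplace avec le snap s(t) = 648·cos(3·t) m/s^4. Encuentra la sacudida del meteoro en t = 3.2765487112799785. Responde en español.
Necesitamos integrar nuestra ecuación del snap s(t) = 720·t^2 - 120·t - 72 1 vez. Tomando ∫s(t)dt y aplicando j(0) = -30, encontramos j(t) = 240·t^3 - 60·t^2 - 72·t - 30. Tenemos la sacudida j(t) = 240·t^3 - 60·t^2 - 72·t - 30. Sustituyendo t = 3.2765487112799785: j(3.2765487112799785) = 7532.24895733862.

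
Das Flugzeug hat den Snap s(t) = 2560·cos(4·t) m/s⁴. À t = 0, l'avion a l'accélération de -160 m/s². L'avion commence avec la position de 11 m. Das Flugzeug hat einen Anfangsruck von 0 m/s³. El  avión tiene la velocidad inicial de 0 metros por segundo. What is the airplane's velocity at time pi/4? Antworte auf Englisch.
We must find the integral of our snap equation s(t) = 2560·cos(4·t) 3 times. Integrating snap and using the initial condition j(0) = 0, we get j(t) = 640·sin(4·t). The antiderivative of jerk, with a(0) = -160, gives acceleration: a(t) = -160·cos(4·t). Finding the integral of a(t) and using v(0) = 0: v(t) = -40·sin(4·t). Using v(t) = -40·sin(4·t) and substituting t = pi/4, we find v = 0.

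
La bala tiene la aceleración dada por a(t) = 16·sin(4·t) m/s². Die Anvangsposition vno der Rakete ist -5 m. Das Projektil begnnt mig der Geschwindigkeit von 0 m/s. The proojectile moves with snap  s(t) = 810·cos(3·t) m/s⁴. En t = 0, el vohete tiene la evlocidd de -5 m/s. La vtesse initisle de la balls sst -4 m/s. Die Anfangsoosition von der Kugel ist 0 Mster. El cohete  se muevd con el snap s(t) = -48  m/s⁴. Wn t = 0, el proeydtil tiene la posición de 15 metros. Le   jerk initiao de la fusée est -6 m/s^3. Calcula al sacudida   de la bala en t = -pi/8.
Partiendo de la aceleración a(t) = 16·sin(4·t), tomamos 1 derivada. Derivando la aceleración, obtenemos la sacudida: j(t) = 64·cos(4·t). Usando j(t) = 64·cos(4·t) y sustituyendo t = -pi/8, encontramos j = 0.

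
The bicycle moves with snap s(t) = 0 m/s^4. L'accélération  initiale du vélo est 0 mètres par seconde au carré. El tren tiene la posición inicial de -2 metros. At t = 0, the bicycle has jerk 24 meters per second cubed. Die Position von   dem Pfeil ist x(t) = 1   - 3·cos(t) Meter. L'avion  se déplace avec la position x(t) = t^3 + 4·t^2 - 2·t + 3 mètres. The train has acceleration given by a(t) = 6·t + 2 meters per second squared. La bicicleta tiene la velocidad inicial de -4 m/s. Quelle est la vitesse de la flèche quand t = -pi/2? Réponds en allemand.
Ausgehend von der Position x(t) = 1 - 3·cos(t), nehmen wir 1 Ableitung. Durch Ableiten von der Position erhalten wir die Geschwindigkeit: v(t) = 3·sin(t). Aus der Gleichung für die Geschwindigkeit v(t) = 3·sin(t), setzen wir t = -pi/2 ein und erhalten v = -3.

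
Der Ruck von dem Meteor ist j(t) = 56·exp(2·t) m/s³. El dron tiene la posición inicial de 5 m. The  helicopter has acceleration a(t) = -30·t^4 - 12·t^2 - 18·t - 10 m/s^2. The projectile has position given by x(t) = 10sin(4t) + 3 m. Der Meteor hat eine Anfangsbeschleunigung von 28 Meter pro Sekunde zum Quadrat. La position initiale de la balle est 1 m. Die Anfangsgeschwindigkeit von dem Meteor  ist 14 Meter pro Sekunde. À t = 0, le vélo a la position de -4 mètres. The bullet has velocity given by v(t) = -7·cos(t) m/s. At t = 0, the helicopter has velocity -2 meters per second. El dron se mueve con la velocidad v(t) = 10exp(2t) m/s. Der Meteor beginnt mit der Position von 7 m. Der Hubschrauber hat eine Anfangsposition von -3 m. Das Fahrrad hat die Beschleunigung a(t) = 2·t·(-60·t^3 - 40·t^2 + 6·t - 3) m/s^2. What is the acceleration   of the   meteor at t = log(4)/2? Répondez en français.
Nous devons trouver la primitive de notre équation du jerk j(t) = 56·exp(2·t) 1 fois. L'intégrale du jerk, avec a(0) = 28, donne l'accélération: a(t) = 28·exp(2·t). En utilisant a(t) = 28·exp(2·t) et en substituant t = log(4)/2, nous trouvons a = 112.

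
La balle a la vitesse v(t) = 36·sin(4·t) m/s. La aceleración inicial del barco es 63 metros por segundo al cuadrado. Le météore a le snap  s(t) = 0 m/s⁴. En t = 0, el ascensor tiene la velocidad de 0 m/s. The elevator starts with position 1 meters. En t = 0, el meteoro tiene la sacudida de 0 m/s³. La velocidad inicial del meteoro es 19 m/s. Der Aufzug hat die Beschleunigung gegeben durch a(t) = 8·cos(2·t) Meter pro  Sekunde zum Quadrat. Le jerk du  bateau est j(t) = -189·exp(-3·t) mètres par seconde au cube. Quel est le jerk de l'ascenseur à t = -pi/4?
En partant de l'accélération a(t) = 8·cos(2·t), nous prenons 1 dérivée. La dérivée de l'accélération donne le jerk: j(t) = -16·sin(2·t). Nous avons le jerk j(t) = -16·sin(2·t). En substituant t = -pi/4: j(-pi/4) = 16.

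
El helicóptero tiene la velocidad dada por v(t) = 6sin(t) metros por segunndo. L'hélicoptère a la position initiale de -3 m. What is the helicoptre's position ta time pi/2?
Starting from velocity v(t) = 6·sin(t), we take 1 antiderivative. Integrating velocity and using the initial condition x(0) = -3, we get x(t) = 3 - 6·cos(t). From the given position equation x(t) = 3 - 6·cos(t), we substitute t = pi/2 to get x = 3.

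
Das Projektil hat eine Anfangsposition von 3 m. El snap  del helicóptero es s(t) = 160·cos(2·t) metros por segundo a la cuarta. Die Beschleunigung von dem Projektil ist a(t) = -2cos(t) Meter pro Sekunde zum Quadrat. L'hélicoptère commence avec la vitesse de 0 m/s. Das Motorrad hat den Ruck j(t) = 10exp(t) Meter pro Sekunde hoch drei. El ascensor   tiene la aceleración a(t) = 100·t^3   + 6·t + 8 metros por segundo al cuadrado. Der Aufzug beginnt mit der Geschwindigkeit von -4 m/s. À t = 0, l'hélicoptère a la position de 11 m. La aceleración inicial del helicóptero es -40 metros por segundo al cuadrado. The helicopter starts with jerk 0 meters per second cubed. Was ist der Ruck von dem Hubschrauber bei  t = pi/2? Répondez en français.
Nous devons trouver la primitive de notre équation du snap s(t) = 160·cos(2·t) 1 fois. En intégrant le snap et en utilisant la condition initiale j(0) = 0, nous obtenons j(t) = 80·sin(2·t). De l'équation du jerk j(t) = 80·sin(2·t), nous substituons t = pi/2 pour obtenir j = 0.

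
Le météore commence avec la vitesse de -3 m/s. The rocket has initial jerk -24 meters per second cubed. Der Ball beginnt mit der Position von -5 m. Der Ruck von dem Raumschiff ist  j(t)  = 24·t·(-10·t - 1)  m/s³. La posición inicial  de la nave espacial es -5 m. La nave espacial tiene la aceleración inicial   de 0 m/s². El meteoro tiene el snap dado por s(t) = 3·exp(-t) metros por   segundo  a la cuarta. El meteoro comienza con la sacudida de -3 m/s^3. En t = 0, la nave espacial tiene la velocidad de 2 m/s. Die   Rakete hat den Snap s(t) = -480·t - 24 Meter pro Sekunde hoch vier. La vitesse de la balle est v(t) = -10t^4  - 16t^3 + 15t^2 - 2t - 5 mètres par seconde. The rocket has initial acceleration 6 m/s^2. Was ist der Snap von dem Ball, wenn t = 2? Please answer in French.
En partant de la vitesse v(t) = -10·t^4 - 16·t^3 + 15·t^2 - 2·t - 5, nous prenons 3 dérivées. En prenant d/dt de v(t), nous trouvons a(t) = -40·t^3 - 48·t^2 + 30·t - 2. La dérivée de l'accélération donne le jerk: j(t) = -120·t^2 - 96·t + 30. En dérivant le jerk, nous obtenons le snap: s(t) = -240·t - 96. Nous avons le snap s(t) = -240·t - 96. En substituant t = 2: s(2) = -576.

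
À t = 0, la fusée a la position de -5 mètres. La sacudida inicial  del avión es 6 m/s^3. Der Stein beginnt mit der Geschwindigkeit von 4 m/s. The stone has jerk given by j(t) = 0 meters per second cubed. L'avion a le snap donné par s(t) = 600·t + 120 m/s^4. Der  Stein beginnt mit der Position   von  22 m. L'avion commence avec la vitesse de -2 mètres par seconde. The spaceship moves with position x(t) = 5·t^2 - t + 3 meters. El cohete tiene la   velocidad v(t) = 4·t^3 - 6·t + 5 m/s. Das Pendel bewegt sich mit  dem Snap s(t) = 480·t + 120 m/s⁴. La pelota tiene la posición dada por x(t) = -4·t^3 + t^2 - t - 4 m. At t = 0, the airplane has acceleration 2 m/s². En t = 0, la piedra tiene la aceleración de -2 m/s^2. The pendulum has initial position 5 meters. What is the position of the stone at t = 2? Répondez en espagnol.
Debemos encontrar la antiderivada de nuestra ecuación de la sacudida j(t) = 0 3 veces. La antiderivada de la sacudida, con a(0) = -2, da la aceleración: a(t) = -2. Integrando la aceleración y usando la condición inicial v(0) = 4, obtenemos v(t) = 4 - 2·t. La integral de la velocidad, con x(0) = 22, da la posición: x(t) = -t^2 + 4·t + 22. Usando x(t) = -t^2 + 4·t + 22 y sustituyendo t = 2, encontramos x = 26.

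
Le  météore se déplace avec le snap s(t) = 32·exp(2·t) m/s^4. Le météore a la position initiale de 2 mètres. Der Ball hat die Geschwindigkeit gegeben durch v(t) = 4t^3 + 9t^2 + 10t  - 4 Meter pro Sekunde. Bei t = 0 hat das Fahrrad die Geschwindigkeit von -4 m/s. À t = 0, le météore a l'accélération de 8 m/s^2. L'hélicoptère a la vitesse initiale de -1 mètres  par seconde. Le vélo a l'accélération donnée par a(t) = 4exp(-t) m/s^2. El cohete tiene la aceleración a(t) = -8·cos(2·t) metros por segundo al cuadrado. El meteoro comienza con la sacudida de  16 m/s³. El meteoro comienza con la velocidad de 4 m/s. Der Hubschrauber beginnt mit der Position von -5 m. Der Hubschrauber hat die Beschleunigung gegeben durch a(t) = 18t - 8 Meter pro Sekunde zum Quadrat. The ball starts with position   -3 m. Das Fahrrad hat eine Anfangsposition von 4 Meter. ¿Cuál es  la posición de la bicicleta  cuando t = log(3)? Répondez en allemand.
Um dies zu lösen, müssen wir 2 Stammfunktionen unserer Gleichung für die Beschleunigung a(t) = 4·exp(-t) finden. Die Stammfunktion von der Beschleunigung ist die Geschwindigkeit. Mit v(0) = -4 erhalten wir v(t) = -4·exp(-t). Mit ∫v(t)dt und Anwendung von x(0) = 4, finden wir x(t) = 4·exp(-t). Mit x(t) = 4·exp(-t) und Einsetzen von t = log(3), finden wir x = 4/3.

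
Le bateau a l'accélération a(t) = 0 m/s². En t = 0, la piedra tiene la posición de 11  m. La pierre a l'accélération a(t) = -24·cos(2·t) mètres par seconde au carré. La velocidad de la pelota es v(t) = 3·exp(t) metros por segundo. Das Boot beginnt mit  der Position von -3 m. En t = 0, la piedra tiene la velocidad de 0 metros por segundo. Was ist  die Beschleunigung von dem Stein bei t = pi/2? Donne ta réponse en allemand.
Wir haben die Beschleunigung a(t) = -24·cos(2·t). Durch Einsetzen von t = pi/2: a(pi/2) = 24.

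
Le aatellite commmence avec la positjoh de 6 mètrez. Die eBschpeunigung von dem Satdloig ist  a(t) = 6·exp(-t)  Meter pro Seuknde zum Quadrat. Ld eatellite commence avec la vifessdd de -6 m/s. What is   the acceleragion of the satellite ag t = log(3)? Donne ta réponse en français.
Nous avons l'accélération a(t) = 6·exp(-t). En substituant t = log(3): a(log(3)) = 2.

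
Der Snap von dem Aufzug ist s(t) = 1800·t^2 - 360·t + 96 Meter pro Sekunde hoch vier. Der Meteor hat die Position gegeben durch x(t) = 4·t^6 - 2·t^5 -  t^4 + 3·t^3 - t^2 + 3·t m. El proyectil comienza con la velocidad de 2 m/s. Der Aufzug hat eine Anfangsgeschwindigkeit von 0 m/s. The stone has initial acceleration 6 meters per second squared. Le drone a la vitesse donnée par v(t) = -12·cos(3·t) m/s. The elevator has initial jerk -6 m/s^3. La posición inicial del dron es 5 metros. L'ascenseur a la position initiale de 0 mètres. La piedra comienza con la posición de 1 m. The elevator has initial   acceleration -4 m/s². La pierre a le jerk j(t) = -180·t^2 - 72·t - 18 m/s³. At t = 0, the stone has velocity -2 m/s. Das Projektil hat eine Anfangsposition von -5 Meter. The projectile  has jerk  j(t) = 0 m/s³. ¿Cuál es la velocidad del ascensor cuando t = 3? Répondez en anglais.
We must find the integral of our snap equation s(t) = 1800·t^2 - 360·t + 96 3 times. Taking ∫s(t)dt and applying j(0) = -6, we find j(t) = 600·t^3 - 180·t^2 + 96·t - 6. The integral of jerk is acceleration. Using a(0) = -4, we get a(t) = 150·t^4 - 60·t^3 + 48·t^2 - 6·t - 4. Finding the antiderivative of a(t) and using v(0) = 0: v(t) = t·(30·t^4 - 15·t^3 + 16·t^2 - 3·t - 4). Using v(t) = t·(30·t^4 - 15·t^3 + 16·t^2 - 3·t - 4) and substituting t = 3, we find v = 6468.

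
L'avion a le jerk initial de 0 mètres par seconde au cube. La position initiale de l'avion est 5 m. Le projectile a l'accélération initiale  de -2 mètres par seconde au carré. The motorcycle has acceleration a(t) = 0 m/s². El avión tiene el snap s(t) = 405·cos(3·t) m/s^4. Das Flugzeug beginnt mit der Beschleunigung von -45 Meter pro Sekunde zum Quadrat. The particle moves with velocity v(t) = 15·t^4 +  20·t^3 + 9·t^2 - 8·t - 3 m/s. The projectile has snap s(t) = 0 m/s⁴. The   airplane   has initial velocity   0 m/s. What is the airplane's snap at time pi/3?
From the given snap equation s(t) = 405·cos(3·t), we substitute t = pi/3 to get s = -405.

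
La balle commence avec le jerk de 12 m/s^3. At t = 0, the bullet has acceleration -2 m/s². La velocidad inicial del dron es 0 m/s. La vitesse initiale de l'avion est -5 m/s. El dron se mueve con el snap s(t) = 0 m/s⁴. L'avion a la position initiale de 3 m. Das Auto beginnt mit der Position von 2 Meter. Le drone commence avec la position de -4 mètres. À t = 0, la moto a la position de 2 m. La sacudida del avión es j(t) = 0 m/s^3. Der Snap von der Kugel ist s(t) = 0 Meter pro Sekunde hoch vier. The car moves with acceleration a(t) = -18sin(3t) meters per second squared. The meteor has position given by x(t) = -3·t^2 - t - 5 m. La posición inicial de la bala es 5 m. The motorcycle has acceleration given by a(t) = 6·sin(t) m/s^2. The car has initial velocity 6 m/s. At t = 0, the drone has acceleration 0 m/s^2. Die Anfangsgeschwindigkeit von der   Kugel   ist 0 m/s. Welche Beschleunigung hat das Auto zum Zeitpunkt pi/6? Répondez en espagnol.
De la ecuación de la aceleración a(t) = -18·sin(3·t), sustituimos t = pi/6 para obtener a = -18.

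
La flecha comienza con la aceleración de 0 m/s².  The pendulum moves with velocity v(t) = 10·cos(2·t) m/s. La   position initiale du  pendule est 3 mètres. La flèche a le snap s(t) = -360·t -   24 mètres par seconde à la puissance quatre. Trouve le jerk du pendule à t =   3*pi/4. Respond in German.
Um dies zu lösen, müssen wir 2 Ableitungen unserer Gleichung für die Geschwindigkeit v(t) = 10·cos(2·t) nehmen. Mit d/dt von v(t) finden wir a(t) = -20·sin(2·t). Durch Ableiten von der Beschleunigung erhalten wir den Ruck: j(t) = -40·cos(2·t). Mit j(t) = -40·cos(2·t) und Einsetzen von t = 3*pi/4, finden wir j = 0.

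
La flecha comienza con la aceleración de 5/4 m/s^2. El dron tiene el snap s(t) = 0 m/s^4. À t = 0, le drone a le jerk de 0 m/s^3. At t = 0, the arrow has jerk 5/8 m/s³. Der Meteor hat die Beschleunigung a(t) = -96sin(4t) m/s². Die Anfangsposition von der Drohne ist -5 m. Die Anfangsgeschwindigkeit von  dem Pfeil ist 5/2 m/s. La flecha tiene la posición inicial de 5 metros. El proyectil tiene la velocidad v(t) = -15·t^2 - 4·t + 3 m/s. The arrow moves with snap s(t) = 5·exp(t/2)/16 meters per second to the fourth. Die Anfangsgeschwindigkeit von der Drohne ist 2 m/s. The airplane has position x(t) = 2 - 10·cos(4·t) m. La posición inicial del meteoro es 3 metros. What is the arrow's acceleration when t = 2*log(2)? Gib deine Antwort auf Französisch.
Pour résoudre ceci, nous devons prendre 2 primitives de notre équation du snap s(t) = 5·exp(t/2)/16. En prenant ∫s(t)dt et en appliquant j(0) = 5/8, nous trouvons j(t) = 5·exp(t/2)/8. En prenant ∫j(t)dt et en appliquant a(0) = 5/4, nous trouvons a(t) = 5·exp(t/2)/4. De l'équation de l'accélération a(t) = 5·exp(t/2)/4, nous substituons t = 2*log(2) pour obtenir a = 5/2.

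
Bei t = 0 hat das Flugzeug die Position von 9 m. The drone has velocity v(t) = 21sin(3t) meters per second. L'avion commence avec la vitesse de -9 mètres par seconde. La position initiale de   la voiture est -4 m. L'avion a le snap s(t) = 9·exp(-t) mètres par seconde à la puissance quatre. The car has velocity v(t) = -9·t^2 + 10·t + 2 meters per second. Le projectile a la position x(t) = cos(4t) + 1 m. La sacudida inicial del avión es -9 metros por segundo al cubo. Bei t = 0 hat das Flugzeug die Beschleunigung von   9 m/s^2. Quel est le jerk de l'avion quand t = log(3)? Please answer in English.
To solve this, we need to take 1 antiderivative of our snap equation s(t) = 9·exp(-t). Finding the integral of s(t) and using j(0) = -9: j(t) = -9·exp(-t). From the given jerk equation j(t) = -9·exp(-t), we substitute t = log(3) to get j = -3.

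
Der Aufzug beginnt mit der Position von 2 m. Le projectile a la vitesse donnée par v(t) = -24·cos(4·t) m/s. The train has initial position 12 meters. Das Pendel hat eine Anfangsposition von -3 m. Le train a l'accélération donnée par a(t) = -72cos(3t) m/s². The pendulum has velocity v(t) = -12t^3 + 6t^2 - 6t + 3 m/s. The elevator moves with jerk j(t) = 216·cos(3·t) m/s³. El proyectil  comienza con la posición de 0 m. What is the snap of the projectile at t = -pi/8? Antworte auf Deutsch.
Wir müssen unsere Gleichung für die Geschwindigkeit v(t) = -24·cos(4·t) 3-mal ableiten. Mit d/dt von v(t) finden wir a(t) = 96·sin(4·t). Die Ableitung von der Beschleunigung ergibt den Ruck: j(t) = 384·cos(4·t). Mit d/dt von j(t) finden wir s(t) = -1536·sin(4·t). Mit s(t) = -1536·sin(4·t) und Einsetzen von t = -pi/8, finden wir s = 1536.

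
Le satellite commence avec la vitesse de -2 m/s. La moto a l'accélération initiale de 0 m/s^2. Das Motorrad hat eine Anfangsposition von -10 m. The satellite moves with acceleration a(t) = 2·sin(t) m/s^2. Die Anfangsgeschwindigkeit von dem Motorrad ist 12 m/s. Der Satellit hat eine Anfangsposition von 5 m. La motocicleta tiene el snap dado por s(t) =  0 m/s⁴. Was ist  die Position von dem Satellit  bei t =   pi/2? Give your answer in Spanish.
Para resolver esto, necesitamos tomar 2 integrales de nuestra ecuación de la aceleración a(t) = 2·sin(t). Tomando ∫a(t)dt y aplicando v(0) = -2, encontramos v(t) = -2·cos(t). Tomando ∫v(t)dt y aplicando x(0) = 5, encontramos x(t) = 5 - 2·sin(t). De la ecuación de la posición x(t) = 5 - 2·sin(t), sustituimos t = pi/2 para obtener x = 3.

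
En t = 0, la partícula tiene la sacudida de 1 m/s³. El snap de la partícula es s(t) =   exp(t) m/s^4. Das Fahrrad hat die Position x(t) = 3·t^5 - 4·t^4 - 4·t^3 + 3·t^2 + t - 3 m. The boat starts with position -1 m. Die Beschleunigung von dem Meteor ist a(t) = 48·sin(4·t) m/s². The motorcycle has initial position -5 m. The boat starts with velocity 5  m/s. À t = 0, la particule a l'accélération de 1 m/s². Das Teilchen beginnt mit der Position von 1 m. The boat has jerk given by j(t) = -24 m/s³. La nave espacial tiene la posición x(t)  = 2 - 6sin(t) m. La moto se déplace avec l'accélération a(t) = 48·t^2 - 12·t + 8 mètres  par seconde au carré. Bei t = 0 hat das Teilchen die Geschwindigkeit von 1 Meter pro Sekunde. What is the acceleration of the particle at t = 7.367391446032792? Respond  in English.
We must find the integral of our snap equation s(t) = exp(t) 2 times. The integral of snap, with j(0) = 1, gives jerk: j(t) = exp(t). Taking ∫j(t)dt and applying a(0) = 1, we find a(t) = exp(t). Using a(t) = exp(t) and substituting t = 7.367391446032792, we find a = 1583.49775151726.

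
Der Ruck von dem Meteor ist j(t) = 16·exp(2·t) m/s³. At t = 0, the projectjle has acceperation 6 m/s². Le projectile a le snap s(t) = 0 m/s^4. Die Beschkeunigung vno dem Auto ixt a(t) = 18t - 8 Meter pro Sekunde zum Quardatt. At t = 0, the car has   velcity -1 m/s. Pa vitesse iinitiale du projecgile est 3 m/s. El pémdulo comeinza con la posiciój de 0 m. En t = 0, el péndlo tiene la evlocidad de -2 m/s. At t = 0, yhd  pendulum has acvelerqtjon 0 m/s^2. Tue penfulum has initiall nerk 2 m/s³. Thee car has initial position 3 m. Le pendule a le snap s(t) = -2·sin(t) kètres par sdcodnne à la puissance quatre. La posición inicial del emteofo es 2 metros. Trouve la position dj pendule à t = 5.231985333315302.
Pour résoudre ceci, nous devons prendre 4 intégrales de notre équation du snap s(t) = -2·sin(t). En intégrant le snap et en utilisant la condition initiale j(0) = 2, nous obtenons j(t) = 2·cos(t). En prenant ∫j(t)dt et en appliquant a(0) = 0, nous trouvons a(t) = 2·sin(t). La primitive de l'accélération est la vitesse. En utilisant v(0) = -2, nous obtenons v(t) = -2·cos(t). L'intégrale de la vitesse est la position. En utilisant x(0) = 0, nous obtenons x(t) = -2·sin(t). De l'équation de la position x(t) = -2·sin(t), nous substituons t = 5.231985333315302 pour obtenir x = 1.73603934637275.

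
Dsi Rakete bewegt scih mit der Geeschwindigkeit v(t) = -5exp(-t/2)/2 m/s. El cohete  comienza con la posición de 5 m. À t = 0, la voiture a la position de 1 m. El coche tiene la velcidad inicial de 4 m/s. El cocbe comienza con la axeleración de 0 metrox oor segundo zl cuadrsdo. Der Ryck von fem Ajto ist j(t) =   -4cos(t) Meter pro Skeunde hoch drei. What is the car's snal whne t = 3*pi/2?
To solve this, we need to take 1 derivative of our jerk equation j(t) = -4·cos(t). Taking d/dt of j(t), we find s(t) = 4·sin(t). We have snap s(t) = 4·sin(t). Substituting t = 3*pi/2: s(3*pi/2) = -4.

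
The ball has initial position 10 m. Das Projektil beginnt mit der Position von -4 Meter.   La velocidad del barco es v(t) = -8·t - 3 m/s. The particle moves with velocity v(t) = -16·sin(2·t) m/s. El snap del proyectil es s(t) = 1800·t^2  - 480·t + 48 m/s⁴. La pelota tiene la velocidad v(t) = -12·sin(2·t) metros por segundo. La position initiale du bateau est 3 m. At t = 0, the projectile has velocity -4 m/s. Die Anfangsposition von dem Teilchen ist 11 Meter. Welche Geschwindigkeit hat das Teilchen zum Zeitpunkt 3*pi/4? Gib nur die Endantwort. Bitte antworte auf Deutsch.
Die Antwort ist 16.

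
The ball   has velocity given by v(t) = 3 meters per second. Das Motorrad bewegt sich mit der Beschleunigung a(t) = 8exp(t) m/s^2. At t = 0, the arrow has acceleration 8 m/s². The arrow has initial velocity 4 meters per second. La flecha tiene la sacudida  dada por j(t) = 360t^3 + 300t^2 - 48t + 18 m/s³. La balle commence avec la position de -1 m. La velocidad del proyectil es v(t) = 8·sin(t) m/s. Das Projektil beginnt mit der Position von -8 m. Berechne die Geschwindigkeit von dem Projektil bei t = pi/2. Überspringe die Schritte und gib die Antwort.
Die Geschwindigkeit bei t = pi/2 ist v = 8.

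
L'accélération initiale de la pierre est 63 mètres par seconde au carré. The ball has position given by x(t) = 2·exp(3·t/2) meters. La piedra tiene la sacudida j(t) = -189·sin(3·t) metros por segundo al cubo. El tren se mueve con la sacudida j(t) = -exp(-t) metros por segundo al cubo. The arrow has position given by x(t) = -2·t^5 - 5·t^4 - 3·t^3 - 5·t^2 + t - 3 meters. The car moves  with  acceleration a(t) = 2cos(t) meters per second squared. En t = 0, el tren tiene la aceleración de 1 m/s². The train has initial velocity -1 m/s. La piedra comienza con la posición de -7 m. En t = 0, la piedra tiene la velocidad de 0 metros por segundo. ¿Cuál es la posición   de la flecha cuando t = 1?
Usando x(t) = -2·t^5 - 5·t^4 - 3·t^3 - 5·t^2 + t - 3 y sustituyendo t = 1, encontramos x = -17.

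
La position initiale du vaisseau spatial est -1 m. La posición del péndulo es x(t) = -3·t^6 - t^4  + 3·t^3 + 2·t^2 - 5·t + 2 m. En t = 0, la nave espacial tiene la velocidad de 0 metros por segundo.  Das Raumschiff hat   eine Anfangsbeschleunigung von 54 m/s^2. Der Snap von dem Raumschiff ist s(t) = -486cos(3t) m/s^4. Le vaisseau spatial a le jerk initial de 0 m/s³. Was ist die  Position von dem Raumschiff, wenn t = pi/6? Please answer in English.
To find the answer, we compute 4 antiderivatives of s(t) = -486·cos(3·t). Taking ∫s(t)dt and applying j(0) = 0, we find j(t) = -162·sin(3·t). Integrating jerk and using the initial condition a(0) = 54, we get a(t) = 54·cos(3·t). Taking ∫a(t)dt and applying v(0) = 0, we find v(t) = 18·sin(3·t). Integrating velocity and using the initial condition x(0) = -1, we get x(t) = 5 - 6·cos(3·t). Using x(t) = 5 - 6·cos(3·t) and substituting t = pi/6, we find x = 5.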